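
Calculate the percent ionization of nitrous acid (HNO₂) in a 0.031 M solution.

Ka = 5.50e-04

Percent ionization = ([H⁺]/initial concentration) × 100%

Using Ka equilibrium: x² + Ka×x - Ka×C = 0. Solving: [H⁺] = 3.8633e-03. Percent = (3.8633e-03/0.031) × 100

Percent ionization = 12.5%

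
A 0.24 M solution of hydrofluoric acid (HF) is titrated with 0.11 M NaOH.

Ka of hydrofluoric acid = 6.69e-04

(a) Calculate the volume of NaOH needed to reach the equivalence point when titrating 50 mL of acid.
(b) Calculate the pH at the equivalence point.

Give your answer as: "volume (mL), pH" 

moles acid = 0.24 × 50/1000 = 0.012 mol; V_base = moles/0.11 × 1000 = 109.1 mL. At equivalence only the conjugate base is present: [A⁻] = 0.012/0.159 = 7.5429e-02 M. Kb = Kw/Ka = 1.49e-11; [OH⁻] = √(Kb × [A⁻]) = 1.0618e-06; pOH = 5.97; pH = 14 - pOH = 8.03.

V = 109.1 mL, pH = 8.03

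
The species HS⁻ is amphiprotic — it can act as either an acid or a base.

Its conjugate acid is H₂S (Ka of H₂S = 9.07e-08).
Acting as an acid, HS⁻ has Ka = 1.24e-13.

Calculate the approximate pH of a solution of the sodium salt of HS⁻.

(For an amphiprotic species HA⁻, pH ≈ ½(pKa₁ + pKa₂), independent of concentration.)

pKa₁ = -log(9.07e-08) = 7.04; pKa₂ = -log(1.24e-13) = 12.91. For an amphiprotic species, pH ≈ ½(pKa₁ + pKa₂) = ½(7.04 + 12.91) = 9.97.

pH = 9.97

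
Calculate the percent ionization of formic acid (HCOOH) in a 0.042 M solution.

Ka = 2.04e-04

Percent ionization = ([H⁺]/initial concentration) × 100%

Using Ka equilibrium: x² + Ka×x - Ka×C = 0. Solving: [H⁺] = 2.8269e-03. Percent = (2.8269e-03/0.042) × 100

Percent ionization = 6.73%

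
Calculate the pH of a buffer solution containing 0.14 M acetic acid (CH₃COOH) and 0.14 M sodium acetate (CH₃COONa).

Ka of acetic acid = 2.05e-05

pKa = -log(2.05e-05) = 4.69. pH = pKa + log([A⁻]/[HA]) = 4.69 + log(0.14/0.14)

pH = 4.69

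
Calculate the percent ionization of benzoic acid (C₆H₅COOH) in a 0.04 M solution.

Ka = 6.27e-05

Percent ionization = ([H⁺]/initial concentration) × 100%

Using Ka equilibrium: x² + Ka×x - Ka×C = 0. Solving: [H⁺] = 1.5526e-03. Percent = (1.5526e-03/0.04) × 100

Percent ionization = 3.88%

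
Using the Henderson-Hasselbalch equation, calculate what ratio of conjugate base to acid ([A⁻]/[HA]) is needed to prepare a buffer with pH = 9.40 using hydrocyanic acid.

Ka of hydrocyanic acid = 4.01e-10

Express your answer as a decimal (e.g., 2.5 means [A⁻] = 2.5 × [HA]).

pKa = -log(4.01e-10) = 9.3969. pH = pKa + log([A⁻]/[HA]), so log([A⁻]/[HA]) = pH − pKa = 9.40 − 9.3969 = 0.0031. [A⁻]/[HA] = 10^(0.0031) = 1.01

[A⁻]/[HA] = 1.01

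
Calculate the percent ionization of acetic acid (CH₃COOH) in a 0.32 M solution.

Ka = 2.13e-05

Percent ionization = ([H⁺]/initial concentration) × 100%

Using Ka equilibrium: x² + Ka×x - Ka×C = 0. Solving: [H⁺] = 2.6001e-03. Percent = (2.6001e-03/0.32) × 100

Percent ionization = 0.813%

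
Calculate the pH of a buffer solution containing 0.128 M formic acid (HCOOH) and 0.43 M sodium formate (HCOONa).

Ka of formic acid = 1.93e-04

pKa = -log(1.93e-04) = 3.71. pH = pKa + log([A⁻]/[HA]) = 3.71 + log(0.43/0.128)

pH = 4.24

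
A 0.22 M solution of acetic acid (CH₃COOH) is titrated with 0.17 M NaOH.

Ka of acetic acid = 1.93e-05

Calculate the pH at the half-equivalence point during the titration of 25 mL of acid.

At half-equivalence [HA] = [A⁻], so Henderson-Hasselbalch gives pH = pKa = -log(1.93e-05) = 4.71.

pH = pKa = 4.71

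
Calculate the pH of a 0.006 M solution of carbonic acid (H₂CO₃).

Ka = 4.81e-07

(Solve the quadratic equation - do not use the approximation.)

x² + Ka×x - Ka×C = 0. Using quadratic formula: [H⁺] = 5.3482e-05

pH = 4.27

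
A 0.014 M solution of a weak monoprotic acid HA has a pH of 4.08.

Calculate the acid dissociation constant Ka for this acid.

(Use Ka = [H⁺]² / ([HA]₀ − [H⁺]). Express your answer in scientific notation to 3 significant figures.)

[H⁺] = 10^(−pH) = 10^(−4.08) = 8.318e-05 M. For HA ⇌ H⁺ + A⁻, Ka = [H⁺][A⁻]/[HA] = [H⁺]² / ([HA]₀ − [H⁺]) = (8.318e-05)² / (0.014 − 8.318e-05) = 4.97e-07.

K_a = 4.97e-07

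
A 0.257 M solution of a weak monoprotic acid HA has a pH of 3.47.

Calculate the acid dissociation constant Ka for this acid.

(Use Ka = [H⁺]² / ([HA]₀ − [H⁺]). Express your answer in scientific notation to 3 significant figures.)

[H⁺] = 10^(−pH) = 10^(−3.47) = 3.388e-04 M. For HA ⇌ H⁺ + A⁻, Ka = [H⁺][A⁻]/[HA] = [H⁺]² / ([HA]₀ − [H⁺]) = (3.388e-04)² / (0.257 − 3.388e-04) = 4.47e-07.

K_a = 4.47e-07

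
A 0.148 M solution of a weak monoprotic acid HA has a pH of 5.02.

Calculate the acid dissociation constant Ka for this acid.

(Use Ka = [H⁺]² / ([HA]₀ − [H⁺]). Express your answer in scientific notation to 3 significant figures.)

[H⁺] = 10^(−pH) = 10^(−5.02) = 9.550e-06 M. For HA ⇌ H⁺ + A⁻, Ka = [H⁺][A⁻]/[HA] = [H⁺]² / ([HA]₀ − [H⁺]) = (9.550e-06)² / (0.148 − 9.550e-06) = 6.16e-10.

K_a = 6.16e-10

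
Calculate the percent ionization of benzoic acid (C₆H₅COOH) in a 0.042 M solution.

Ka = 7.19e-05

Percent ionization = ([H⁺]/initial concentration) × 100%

Using Ka equilibrium: x² + Ka×x - Ka×C = 0. Solving: [H⁺] = 1.7022e-03. Percent = (1.7022e-03/0.042) × 100

Percent ionization = 4.05%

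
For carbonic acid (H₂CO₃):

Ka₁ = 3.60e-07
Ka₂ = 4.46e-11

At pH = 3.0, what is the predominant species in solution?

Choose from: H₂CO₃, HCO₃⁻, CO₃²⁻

pKa₁ = 6.44, pKa₂ = 10.35. For a polyprotic acid the predominant species crosses at each pKa: below pKa_n the protonated form dominates, above it the deprotonated form does. At pH = 3.0, the predominant species is H₂CO₃.

H₂CO₃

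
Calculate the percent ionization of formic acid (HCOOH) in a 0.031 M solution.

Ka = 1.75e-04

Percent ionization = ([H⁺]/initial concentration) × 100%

Using Ka equilibrium: x² + Ka×x - Ka×C = 0. Solving: [H⁺] = 2.2433e-03. Percent = (2.2433e-03/0.031) × 100

Percent ionization = 7.24%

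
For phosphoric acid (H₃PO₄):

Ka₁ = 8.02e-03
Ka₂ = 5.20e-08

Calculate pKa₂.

pKa₂ = -log(Ka₂) = -log(5.20e-08) = 7.28.

pK_{a2} = 7.28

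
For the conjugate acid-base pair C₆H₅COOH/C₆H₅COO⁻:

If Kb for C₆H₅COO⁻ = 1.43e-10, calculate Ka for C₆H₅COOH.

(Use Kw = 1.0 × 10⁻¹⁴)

For a conjugate pair Ka × Kb = Kw, so Ka = Kw/Kb = 1.0 × 10⁻¹⁴ / 1.43e-10 = 6.99e-05.

K_a = 6.99e-05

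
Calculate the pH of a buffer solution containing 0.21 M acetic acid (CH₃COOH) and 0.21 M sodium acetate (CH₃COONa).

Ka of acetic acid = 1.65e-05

pKa = -log(1.65e-05) = 4.78. pH = pKa + log([A⁻]/[HA]) = 4.78 + log(0.21/0.21)

pH = 4.78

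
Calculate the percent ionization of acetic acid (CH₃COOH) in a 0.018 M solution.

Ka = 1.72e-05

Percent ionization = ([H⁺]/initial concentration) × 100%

Using Ka equilibrium: x² + Ka×x - Ka×C = 0. Solving: [H⁺] = 5.4788e-04. Percent = (5.4788e-04/0.018) × 100

Percent ionization = 3.04%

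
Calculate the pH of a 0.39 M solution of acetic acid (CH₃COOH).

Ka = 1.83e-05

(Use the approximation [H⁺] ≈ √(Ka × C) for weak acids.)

[H⁺] = √(Ka × C) = √(1.83e-05 × 0.39) = 2.6715e-03. pH = -log(2.6715e-03)

pH = 2.57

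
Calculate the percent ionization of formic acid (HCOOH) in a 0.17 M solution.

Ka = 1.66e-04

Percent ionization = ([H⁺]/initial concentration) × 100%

Using Ka equilibrium: x² + Ka×x - Ka×C = 0. Solving: [H⁺] = 5.2299e-03. Percent = (5.2299e-03/0.17) × 100

Percent ionization = 3.08%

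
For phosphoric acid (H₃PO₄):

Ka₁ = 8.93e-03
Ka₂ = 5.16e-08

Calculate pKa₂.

pKa₂ = -log(Ka₂) = -log(5.16e-08) = 7.29.

pK_{a2} = 7.29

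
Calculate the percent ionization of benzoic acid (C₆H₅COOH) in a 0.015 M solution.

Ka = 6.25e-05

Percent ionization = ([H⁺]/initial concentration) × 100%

Using Ka equilibrium: x² + Ka×x - Ka×C = 0. Solving: [H⁺] = 9.3750e-04. Percent = (9.3750e-04/0.015) × 100

Percent ionization = 6.25%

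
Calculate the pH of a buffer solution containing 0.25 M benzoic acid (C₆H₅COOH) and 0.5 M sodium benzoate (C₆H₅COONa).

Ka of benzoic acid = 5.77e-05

pKa = -log(5.77e-05) = 4.24. pH = pKa + log([A⁻]/[HA]) = 4.24 + log(0.5/0.25)

pH = 4.54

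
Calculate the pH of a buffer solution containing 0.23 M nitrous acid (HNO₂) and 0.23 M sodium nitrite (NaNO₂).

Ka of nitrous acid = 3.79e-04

pKa = -log(3.79e-04) = 3.42. pH = pKa + log([A⁻]/[HA]) = 3.42 + log(0.23/0.23)

pH = 3.42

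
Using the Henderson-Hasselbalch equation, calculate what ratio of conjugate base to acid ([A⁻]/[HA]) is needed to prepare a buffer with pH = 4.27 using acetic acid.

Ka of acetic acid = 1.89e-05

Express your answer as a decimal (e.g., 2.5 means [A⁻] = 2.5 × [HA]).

pKa = -log(1.89e-05) = 4.7235. pH = pKa + log([A⁻]/[HA]), so log([A⁻]/[HA]) = pH − pKa = 4.27 − 4.7235 = -0.4535. [A⁻]/[HA] = 10^(-0.4535) = 0.352

[A⁻]/[HA] = 0.352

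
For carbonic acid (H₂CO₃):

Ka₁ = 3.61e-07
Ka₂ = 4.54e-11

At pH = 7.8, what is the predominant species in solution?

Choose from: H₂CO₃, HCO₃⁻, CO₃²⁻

pKa₁ = 6.44, pKa₂ = 10.34. For a polyprotic acid the predominant species crosses at each pKa: below pKa_n the protonated form dominates, above it the deprotonated form does. At pH = 7.8, the predominant species is HCO₃⁻.

HCO₃⁻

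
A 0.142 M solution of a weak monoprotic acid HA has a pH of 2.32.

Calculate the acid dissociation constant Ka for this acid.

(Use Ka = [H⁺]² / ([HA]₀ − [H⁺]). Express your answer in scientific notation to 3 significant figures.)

[H⁺] = 10^(−pH) = 10^(−2.32) = 4.786e-03 M. For HA ⇌ H⁺ + A⁻, Ka = [H⁺][A⁻]/[HA] = [H⁺]² / ([HA]₀ − [H⁺]) = (4.786e-03)² / (0.142 − 4.786e-03) = 1.67e-04.

K_a = 1.67e-04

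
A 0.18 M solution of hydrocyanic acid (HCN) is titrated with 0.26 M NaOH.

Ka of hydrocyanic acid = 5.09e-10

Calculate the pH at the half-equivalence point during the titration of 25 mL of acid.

At half-equivalence [HA] = [A⁻], so Henderson-Hasselbalch gives pH = pKa = -log(5.09e-10) = 9.29.

pH = pKa = 9.29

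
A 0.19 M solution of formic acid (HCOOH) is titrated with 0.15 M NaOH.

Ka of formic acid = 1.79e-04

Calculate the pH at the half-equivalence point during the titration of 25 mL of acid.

At half-equivalence [HA] = [A⁻], so Henderson-Hasselbalch gives pH = pKa = -log(1.79e-04) = 3.75.

pH = pKa = 3.75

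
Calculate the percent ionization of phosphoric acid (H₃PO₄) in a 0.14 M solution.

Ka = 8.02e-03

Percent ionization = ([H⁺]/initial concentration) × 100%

Using Ka equilibrium: x² + Ka×x - Ka×C = 0. Solving: [H⁺] = 2.9737e-02. Percent = (2.9737e-02/0.14) × 100

Percent ionization = 21.2%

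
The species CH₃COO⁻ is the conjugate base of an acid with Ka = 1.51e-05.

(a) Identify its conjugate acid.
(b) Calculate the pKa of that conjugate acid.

(a) The conjugate acid is formed by adding one H⁺ to CH₃COO⁻, giving CH₃COOH. (b) pKa = -log(Ka) = -log(1.51e-05) = 4.82.

Conjugate acid: CH₃COOH; pK_a = 4.82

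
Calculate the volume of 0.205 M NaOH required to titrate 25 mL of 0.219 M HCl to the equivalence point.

At equivalence: moles acid = moles base. moles HCl = 0.219 × 25/1000 = 0.005475 mol. V_base = moles / 0.205 × 1000 = 26.7 mL.

V_{base} = 26.7 mL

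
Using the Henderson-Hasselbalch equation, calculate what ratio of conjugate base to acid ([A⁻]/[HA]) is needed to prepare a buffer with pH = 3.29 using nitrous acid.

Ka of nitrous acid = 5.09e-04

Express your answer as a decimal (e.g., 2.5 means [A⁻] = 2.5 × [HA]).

pKa = -log(5.09e-04) = 3.2933. pH = pKa + log([A⁻]/[HA]), so log([A⁻]/[HA]) = pH − pKa = 3.29 − 3.2933 = -0.0033. [A⁻]/[HA] = 10^(-0.0033) = 0.992

[A⁻]/[HA] = 0.992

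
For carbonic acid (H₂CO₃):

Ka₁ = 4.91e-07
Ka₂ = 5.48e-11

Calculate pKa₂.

pKa₂ = -log(Ka₂) = -log(5.48e-11) = 10.26.

pK_{a2} = 10.26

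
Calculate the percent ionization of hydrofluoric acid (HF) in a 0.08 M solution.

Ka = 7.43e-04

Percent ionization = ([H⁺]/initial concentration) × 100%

Using Ka equilibrium: x² + Ka×x - Ka×C = 0. Solving: [H⁺] = 7.3472e-03. Percent = (7.3472e-03/0.08) × 100

Percent ionization = 9.18%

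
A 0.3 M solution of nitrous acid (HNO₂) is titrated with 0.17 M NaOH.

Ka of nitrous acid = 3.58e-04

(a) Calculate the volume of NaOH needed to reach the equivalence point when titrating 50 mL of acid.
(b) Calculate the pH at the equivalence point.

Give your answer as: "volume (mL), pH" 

moles acid = 0.3 × 50/1000 = 0.015 mol; V_base = moles/0.17 × 1000 = 88.2 mL. At equivalence only the conjugate base is present: [A⁻] = 0.015/0.138 = 1.0851e-01 M. Kb = Kw/Ka = 2.79e-11; [OH⁻] = √(Kb × [A⁻]) = 1.7410e-06; pOH = 5.76; pH = 14 - pOH = 8.24.

V = 88.2 mL, pH = 8.24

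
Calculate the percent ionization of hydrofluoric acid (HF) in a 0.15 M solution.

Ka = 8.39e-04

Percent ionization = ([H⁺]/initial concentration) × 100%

Using Ka equilibrium: x² + Ka×x - Ka×C = 0. Solving: [H⁺] = 1.0807e-02. Percent = (1.0807e-02/0.15) × 100

Percent ionization = 7.2%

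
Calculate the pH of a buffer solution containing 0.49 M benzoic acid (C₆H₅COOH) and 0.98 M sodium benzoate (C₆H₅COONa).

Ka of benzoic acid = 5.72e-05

pKa = -log(5.72e-05) = 4.24. pH = pKa + log([A⁻]/[HA]) = 4.24 + log(0.98/0.49)

pH = 4.54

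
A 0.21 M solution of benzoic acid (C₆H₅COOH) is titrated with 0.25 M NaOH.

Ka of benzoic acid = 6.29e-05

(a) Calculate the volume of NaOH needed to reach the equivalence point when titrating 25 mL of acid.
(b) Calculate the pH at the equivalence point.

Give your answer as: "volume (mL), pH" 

moles acid = 0.21 × 25/1000 = 0.00525 mol; V_base = moles/0.25 × 1000 = 21.0 mL. At equivalence only the conjugate base is present: [A⁻] = 0.00525/0.046 = 1.1413e-01 M. Kb = Kw/Ka = 1.59e-10; [OH⁻] = √(Kb × [A⁻]) = 4.2597e-06; pOH = 5.37; pH = 14 - pOH = 8.63.

V = 21.0 mL, pH = 8.63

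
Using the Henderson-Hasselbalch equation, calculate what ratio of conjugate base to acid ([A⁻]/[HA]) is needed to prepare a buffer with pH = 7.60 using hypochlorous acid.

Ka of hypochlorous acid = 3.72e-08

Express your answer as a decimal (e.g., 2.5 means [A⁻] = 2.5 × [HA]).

pKa = -log(3.72e-08) = 7.4295. pH = pKa + log([A⁻]/[HA]), so log([A⁻]/[HA]) = pH − pKa = 7.60 − 7.4295 = 0.1705. [A⁻]/[HA] = 10^(0.1705) = 1.48

[A⁻]/[HA] = 1.48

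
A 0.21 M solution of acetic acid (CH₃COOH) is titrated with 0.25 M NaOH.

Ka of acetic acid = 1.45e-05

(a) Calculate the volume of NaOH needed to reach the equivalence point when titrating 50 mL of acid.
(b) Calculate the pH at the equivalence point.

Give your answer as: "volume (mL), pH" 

moles acid = 0.21 × 50/1000 = 0.0105 mol; V_base = moles/0.25 × 1000 = 42.0 mL. At equivalence only the conjugate base is present: [A⁻] = 0.0105/0.092 = 1.1413e-01 M. Kb = Kw/Ka = 6.90e-10; [OH⁻] = √(Kb × [A⁻]) = 8.8719e-06; pOH = 5.05; pH = 14 - pOH = 8.95.

V = 42.0 mL, pH = 8.95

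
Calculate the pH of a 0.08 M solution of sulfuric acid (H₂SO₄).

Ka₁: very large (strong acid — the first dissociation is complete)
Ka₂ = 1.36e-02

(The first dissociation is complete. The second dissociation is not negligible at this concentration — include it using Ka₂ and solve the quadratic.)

First dissociation is complete: [H⁺]₀ = [HSO₄⁻]₀ = C = 0.08 M. Second dissociation HSO₄⁻ ⇌ H⁺ + SO₄²⁻: let x = [SO₄²⁻]. Ka₂ = (C + x)·x / (C − x) = 1.36e-02 → x² + (C + Ka₂)·x − Ka₂·C = 0 → x² + 0.09360·x − 1.088e-03 = 0. x = (−0.09360 + √(0.09360² + 4 × 1.088e-03)) / 2 = 1.0456e-02 M. [H⁺] = C + x = 0.08 + 1.0456e-02 = 9.0456e-02 M. pH = -log(9.0456e-02) = 1.04.

pH = 1.04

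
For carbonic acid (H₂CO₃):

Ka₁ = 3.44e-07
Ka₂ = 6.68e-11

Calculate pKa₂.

pKa₂ = -log(Ka₂) = -log(6.68e-11) = 10.18.

pK_{a2} = 10.18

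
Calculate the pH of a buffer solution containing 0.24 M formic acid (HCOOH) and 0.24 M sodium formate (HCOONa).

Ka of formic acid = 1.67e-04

pKa = -log(1.67e-04) = 3.78. pH = pKa + log([A⁻]/[HA]) = 3.78 + log(0.24/0.24)

pH = 3.78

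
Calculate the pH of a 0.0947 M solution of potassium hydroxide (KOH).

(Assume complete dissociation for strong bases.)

[OH⁻] = 0.0947 M for strong base. pOH = -log[OH⁻] = 1.02, pH = 14 - pOH

pH = 12.98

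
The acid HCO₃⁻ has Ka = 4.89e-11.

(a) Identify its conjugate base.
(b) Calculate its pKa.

(a) The conjugate base is formed by removing one H⁺ from HCO₃⁻, giving CO₃²⁻. (b) pKa = -log(Ka) = -log(4.89e-11) = 10.31.

Conjugate base: CO₃²⁻; pK_a = 10.31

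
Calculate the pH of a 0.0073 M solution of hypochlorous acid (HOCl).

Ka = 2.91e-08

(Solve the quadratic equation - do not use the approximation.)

x² + Ka×x - Ka×C = 0. Using quadratic formula: [H⁺] = 1.4560e-05

pH = 4.84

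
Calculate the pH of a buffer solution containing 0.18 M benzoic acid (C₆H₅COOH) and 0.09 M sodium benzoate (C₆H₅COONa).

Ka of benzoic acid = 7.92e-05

pKa = -log(7.92e-05) = 4.10. pH = pKa + log([A⁻]/[HA]) = 4.10 + log(0.09/0.18)

pH = 3.80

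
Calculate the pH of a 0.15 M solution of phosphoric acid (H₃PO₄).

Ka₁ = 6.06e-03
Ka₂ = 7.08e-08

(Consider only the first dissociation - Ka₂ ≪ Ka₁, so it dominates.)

First dissociation dominates. From Ka₁ = [H⁺][HA⁻]/[H₂A], x² + Ka₁·x − Ka₁·C = 0 with C = 0.15 M and Ka₁ = 6.06e-03. Solving: [H⁺] = (−Ka₁ + √(Ka₁² + 4·Ka₁·C)) / 2 = 2.7271e-02 M. pH = -log(2.7271e-02) = 1.56.

pH = 1.56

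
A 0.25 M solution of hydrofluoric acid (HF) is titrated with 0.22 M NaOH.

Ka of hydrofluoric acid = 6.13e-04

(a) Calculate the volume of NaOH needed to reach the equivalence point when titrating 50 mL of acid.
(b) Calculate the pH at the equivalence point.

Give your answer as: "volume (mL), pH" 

moles acid = 0.25 × 50/1000 = 0.0125 mol; V_base = moles/0.22 × 1000 = 56.8 mL. At equivalence only the conjugate base is present: [A⁻] = 0.0125/0.107 = 1.1702e-01 M. Kb = Kw/Ka = 1.63e-11; [OH⁻] = √(Kb × [A⁻]) = 1.3817e-06; pOH = 5.86; pH = 14 - pOH = 8.14.

V = 56.8 mL, pH = 8.14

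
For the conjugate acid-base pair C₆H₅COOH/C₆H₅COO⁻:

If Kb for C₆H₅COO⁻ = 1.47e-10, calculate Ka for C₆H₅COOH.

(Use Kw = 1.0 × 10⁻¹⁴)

For a conjugate pair Ka × Kb = Kw, so Ka = Kw/Kb = 1.0 × 10⁻¹⁴ / 1.47e-10 = 6.80e-05.

K_a = 6.80e-05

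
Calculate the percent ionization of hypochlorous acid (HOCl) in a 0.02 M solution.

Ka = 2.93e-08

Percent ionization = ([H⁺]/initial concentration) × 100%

Using Ka equilibrium: x² + Ka×x - Ka×C = 0. Solving: [H⁺] = 2.4193e-05. Percent = (2.4193e-05/0.02) × 100

Percent ionization = 0.121%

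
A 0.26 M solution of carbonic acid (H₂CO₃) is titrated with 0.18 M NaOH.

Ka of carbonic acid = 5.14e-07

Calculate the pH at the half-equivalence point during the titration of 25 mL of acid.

At half-equivalence [HA] = [A⁻], so Henderson-Hasselbalch gives pH = pKa = -log(5.14e-07) = 6.29.

pH = pKa = 6.29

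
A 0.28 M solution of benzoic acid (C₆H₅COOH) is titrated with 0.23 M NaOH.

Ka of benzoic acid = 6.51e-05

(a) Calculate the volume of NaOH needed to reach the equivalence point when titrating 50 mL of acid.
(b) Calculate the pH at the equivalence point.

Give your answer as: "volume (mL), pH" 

moles acid = 0.28 × 50/1000 = 0.014 mol; V_base = moles/0.23 × 1000 = 60.9 mL. At equivalence only the conjugate base is present: [A⁻] = 0.014/0.111 = 1.2627e-01 M. Kb = Kw/Ka = 1.54e-10; [OH⁻] = √(Kb × [A⁻]) = 4.4042e-06; pOH = 5.36; pH = 14 - pOH = 8.64.

V = 60.9 mL, pH = 8.64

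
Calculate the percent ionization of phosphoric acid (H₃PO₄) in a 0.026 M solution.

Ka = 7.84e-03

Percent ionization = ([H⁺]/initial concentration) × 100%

Using Ka equilibrium: x² + Ka×x - Ka×C = 0. Solving: [H⁺] = 1.0886e-02. Percent = (1.0886e-02/0.026) × 100

Percent ionization = 41.9%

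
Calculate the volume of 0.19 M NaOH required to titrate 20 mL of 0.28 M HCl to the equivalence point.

At equivalence: moles acid = moles base. moles HCl = 0.28 × 20/1000 = 0.0056 mol. V_base = moles / 0.19 × 1000 = 29.5 mL.

V_{base} = 29.5 mL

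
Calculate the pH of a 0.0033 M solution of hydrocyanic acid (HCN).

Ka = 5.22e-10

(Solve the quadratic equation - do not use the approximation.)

x² + Ka×x - Ka×C = 0. Using quadratic formula: [H⁺] = 1.3122e-06

pH = 5.88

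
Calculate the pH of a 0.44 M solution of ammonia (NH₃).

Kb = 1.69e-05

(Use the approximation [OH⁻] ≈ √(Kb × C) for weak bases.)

[OH⁻] = √(Kb × C) = √(1.69e-05 × 0.44) = 2.7269e-03. pOH = 2.56, pH = 14 - pOH

pH = 11.44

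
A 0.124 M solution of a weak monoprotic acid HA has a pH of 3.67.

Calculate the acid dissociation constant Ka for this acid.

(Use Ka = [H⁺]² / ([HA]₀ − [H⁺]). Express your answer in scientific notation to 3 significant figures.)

[H⁺] = 10^(−pH) = 10^(−3.67) = 2.138e-04 M. For HA ⇌ H⁺ + A⁻, Ka = [H⁺][A⁻]/[HA] = [H⁺]² / ([HA]₀ − [H⁺]) = (2.138e-04)² / (0.124 − 2.138e-04) = 3.69e-07.

K_a = 3.69e-07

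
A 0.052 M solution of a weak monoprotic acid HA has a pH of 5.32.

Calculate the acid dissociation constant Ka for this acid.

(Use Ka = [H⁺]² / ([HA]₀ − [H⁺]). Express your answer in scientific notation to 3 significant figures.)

[H⁺] = 10^(−pH) = 10^(−5.32) = 4.786e-06 M. For HA ⇌ H⁺ + A⁻, Ka = [H⁺][A⁻]/[HA] = [H⁺]² / ([HA]₀ − [H⁺]) = (4.786e-06)² / (0.052 − 4.786e-06) = 4.41e-10.

K_a = 4.41e-10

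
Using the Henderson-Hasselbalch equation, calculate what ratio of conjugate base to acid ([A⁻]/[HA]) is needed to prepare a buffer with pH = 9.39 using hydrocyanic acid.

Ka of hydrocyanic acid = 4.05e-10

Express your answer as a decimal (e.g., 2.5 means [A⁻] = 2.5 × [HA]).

pKa = -log(4.05e-10) = 9.3925. pH = pKa + log([A⁻]/[HA]), so log([A⁻]/[HA]) = pH − pKa = 9.39 − 9.3925 = -0.0025. [A⁻]/[HA] = 10^(-0.0025) = 0.994

[A⁻]/[HA] = 0.994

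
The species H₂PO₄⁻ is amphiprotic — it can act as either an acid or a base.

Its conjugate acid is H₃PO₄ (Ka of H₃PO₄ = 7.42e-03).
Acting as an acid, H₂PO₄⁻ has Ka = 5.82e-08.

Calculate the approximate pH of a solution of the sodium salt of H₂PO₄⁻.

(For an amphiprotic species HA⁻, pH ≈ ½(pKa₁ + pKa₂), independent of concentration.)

pKa₁ = -log(7.42e-03) = 2.13; pKa₂ = -log(5.82e-08) = 7.24. For an amphiprotic species, pH ≈ ½(pKa₁ + pKa₂) = ½(2.13 + 7.24) = 4.68.

pH = 4.68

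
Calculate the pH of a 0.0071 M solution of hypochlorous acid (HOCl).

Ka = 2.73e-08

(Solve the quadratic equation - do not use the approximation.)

x² + Ka×x - Ka×C = 0. Using quadratic formula: [H⁺] = 1.3909e-05

pH = 4.86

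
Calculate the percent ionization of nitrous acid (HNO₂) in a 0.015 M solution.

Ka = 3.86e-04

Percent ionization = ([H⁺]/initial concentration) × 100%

Using Ka equilibrium: x² + Ka×x - Ka×C = 0. Solving: [H⁺] = 2.2210e-03. Percent = (2.2210e-03/0.015) × 100

Percent ionization = 14.8%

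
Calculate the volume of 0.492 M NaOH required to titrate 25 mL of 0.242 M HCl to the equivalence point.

At equivalence: moles acid = moles base. moles HCl = 0.242 × 25/1000 = 0.00605 mol. V_base = moles / 0.492 × 1000 = 12.3 mL.

V_{base} = 12.3 mL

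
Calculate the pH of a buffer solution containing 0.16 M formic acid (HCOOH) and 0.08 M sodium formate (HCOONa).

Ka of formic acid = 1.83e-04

pKa = -log(1.83e-04) = 3.74. pH = pKa + log([A⁻]/[HA]) = 3.74 + log(0.08/0.16)

pH = 3.44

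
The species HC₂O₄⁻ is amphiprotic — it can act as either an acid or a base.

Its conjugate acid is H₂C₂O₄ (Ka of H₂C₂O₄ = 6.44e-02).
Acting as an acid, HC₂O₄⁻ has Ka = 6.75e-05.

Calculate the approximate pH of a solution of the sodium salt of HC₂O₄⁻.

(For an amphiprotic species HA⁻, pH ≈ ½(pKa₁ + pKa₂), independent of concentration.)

pKa₁ = -log(6.44e-02) = 1.19; pKa₂ = -log(6.75e-05) = 4.17. For an amphiprotic species, pH ≈ ½(pKa₁ + pKa₂) = ½(1.19 + 4.17) = 2.68.

pH = 2.68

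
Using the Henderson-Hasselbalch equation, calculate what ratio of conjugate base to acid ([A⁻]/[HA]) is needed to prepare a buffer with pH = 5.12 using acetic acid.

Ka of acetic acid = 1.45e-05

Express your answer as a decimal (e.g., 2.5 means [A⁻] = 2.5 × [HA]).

pKa = -log(1.45e-05) = 4.8386. pH = pKa + log([A⁻]/[HA]), so log([A⁻]/[HA]) = pH − pKa = 5.12 − 4.8386 = 0.2814. [A⁻]/[HA] = 10^(0.2814) = 1.91

[A⁻]/[HA] = 1.91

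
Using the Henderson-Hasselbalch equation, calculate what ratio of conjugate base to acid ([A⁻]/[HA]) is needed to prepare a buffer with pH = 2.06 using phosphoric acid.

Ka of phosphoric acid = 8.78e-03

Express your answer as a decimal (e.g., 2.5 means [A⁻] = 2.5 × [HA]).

pKa = -log(8.78e-03) = 2.0565. pH = pKa + log([A⁻]/[HA]), so log([A⁻]/[HA]) = pH − pKa = 2.06 − 2.0565 = 0.0035. [A⁻]/[HA] = 10^(0.0035) = 1.01

[A⁻]/[HA] = 1.01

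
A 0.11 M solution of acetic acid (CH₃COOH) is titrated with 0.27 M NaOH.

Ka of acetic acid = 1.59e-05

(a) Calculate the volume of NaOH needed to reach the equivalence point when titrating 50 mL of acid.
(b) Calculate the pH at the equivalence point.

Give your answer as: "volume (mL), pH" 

moles acid = 0.11 × 50/1000 = 0.0055 mol; V_base = moles/0.27 × 1000 = 20.4 mL. At equivalence only the conjugate base is present: [A⁻] = 0.0055/0.070 = 7.8158e-02 M. Kb = Kw/Ka = 6.29e-10; [OH⁻] = √(Kb × [A⁻]) = 7.0111e-06; pOH = 5.15; pH = 14 - pOH = 8.85.

V = 20.4 mL, pH = 8.85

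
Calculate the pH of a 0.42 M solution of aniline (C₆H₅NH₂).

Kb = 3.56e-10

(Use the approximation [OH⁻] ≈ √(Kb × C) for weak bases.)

[OH⁻] = √(Kb × C) = √(3.56e-10 × 0.42) = 1.2228e-05. pOH = 4.91, pH = 14 - pOH

pH = 9.09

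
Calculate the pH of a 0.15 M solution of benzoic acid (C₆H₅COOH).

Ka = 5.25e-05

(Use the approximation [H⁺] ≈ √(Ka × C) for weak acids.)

[H⁺] = √(Ka × C) = √(5.25e-05 × 0.15) = 2.8062e-03. pH = -log(2.8062e-03)

pH = 2.55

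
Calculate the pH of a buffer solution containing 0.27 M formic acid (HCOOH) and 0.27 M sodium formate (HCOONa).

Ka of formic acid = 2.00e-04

pKa = -log(2.00e-04) = 3.70. pH = pKa + log([A⁻]/[HA]) = 3.70 + log(0.27/0.27)

pH = 3.70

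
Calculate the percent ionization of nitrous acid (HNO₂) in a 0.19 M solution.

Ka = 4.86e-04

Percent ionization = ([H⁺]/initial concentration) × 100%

Using Ka equilibrium: x² + Ka×x - Ka×C = 0. Solving: [H⁺] = 9.3694e-03. Percent = (9.3694e-03/0.19) × 100

Percent ionization = 4.93%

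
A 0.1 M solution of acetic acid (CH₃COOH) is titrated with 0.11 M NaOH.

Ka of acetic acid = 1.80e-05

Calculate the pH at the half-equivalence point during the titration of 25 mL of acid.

At half-equivalence [HA] = [A⁻], so Henderson-Hasselbalch gives pH = pKa = -log(1.80e-05) = 4.74.

pH = pKa = 4.74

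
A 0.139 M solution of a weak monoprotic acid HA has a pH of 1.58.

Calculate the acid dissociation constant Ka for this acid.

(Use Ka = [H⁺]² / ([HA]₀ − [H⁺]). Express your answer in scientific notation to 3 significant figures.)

[H⁺] = 10^(−pH) = 10^(−1.58) = 2.630e-02 M. For HA ⇌ H⁺ + A⁻, Ka = [H⁺][A⁻]/[HA] = [H⁺]² / ([HA]₀ − [H⁺]) = (2.630e-02)² / (0.139 − 2.630e-02) = 6.14e-03.

K_a = 6.14e-03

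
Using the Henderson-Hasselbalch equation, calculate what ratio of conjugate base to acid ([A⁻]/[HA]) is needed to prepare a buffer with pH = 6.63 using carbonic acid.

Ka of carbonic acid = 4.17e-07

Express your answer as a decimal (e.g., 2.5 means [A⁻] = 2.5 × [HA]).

pKa = -log(4.17e-07) = 6.3799. pH = pKa + log([A⁻]/[HA]), so log([A⁻]/[HA]) = pH − pKa = 6.63 − 6.3799 = 0.2501. [A⁻]/[HA] = 10^(0.2501) = 1.78

[A⁻]/[HA] = 1.78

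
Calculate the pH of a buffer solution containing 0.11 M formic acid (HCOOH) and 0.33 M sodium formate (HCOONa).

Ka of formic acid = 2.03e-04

pKa = -log(2.03e-04) = 3.69. pH = pKa + log([A⁻]/[HA]) = 3.69 + log(0.33/0.11)

pH = 4.17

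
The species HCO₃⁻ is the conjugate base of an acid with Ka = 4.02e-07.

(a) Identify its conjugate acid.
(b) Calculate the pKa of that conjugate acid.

(a) The conjugate acid is formed by adding one H⁺ to HCO₃⁻, giving H₂CO₃. (b) pKa = -log(Ka) = -log(4.02e-07) = 6.40.

Conjugate acid: H₂CO₃; pK_a = 6.40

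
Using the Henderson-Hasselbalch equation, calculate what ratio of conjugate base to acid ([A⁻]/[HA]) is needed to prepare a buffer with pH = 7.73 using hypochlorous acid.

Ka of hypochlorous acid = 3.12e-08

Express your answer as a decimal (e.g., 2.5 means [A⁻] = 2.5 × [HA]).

pKa = -log(3.12e-08) = 7.5058. pH = pKa + log([A⁻]/[HA]), so log([A⁻]/[HA]) = pH − pKa = 7.73 − 7.5058 = 0.2242. [A⁻]/[HA] = 10^(0.2242) = 1.68

[A⁻]/[HA] = 1.68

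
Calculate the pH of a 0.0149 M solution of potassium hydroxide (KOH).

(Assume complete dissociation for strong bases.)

[OH⁻] = 0.0149 M for strong base. pOH = -log[OH⁻] = 1.83, pH = 14 - pOH

pH = 12.17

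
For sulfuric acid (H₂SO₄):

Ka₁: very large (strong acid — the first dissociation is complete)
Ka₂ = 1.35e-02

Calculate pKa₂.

pKa₂ = -log(Ka₂) = -log(1.35e-02) = 1.87.

pK_{a2} = 1.87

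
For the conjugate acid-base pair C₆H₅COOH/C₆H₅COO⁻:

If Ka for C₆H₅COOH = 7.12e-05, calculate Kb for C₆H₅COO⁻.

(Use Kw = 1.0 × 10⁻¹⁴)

For a conjugate pair Ka × Kb = Kw, so Kb = Kw/Ka = 1.0 × 10⁻¹⁴ / 7.12e-05 = 1.40e-10.

K_b = 1.40e-10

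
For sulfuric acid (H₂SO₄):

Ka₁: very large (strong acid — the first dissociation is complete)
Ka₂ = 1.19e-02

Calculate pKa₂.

pKa₂ = -log(Ka₂) = -log(1.19e-02) = 1.92.

pK_{a2} = 1.92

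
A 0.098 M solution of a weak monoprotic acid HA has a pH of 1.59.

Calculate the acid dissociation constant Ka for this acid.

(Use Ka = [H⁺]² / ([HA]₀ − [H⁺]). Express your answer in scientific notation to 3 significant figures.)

[H⁺] = 10^(−pH) = 10^(−1.59) = 2.570e-02 M. For HA ⇌ H⁺ + A⁻, Ka = [H⁺][A⁻]/[HA] = [H⁺]² / ([HA]₀ − [H⁺]) = (2.570e-02)² / (0.098 − 2.570e-02) = 9.14e-03.

K_a = 9.14e-03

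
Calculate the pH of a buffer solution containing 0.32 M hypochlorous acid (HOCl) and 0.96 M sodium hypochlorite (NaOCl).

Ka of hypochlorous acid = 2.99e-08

pKa = -log(2.99e-08) = 7.52. pH = pKa + log([A⁻]/[HA]) = 7.52 + log(0.96/0.32)

pH = 8.00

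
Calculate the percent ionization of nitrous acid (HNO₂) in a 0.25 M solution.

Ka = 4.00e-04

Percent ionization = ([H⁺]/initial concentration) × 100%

Using Ka equilibrium: x² + Ka×x - Ka×C = 0. Solving: [H⁺] = 9.8020e-03. Percent = (9.8020e-03/0.25) × 100

Percent ionization = 3.92%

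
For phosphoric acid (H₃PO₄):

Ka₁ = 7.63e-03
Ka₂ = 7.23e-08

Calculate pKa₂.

pKa₂ = -log(Ka₂) = -log(7.23e-08) = 7.14.

pK_{a2} = 7.14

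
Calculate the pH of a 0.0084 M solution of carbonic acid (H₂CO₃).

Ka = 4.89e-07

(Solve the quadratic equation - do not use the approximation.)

x² + Ka×x - Ka×C = 0. Using quadratic formula: [H⁺] = 6.3847e-05

pH = 4.19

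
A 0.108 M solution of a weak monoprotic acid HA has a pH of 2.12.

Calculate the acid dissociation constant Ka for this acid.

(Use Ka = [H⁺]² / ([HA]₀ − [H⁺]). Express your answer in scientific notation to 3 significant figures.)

[H⁺] = 10^(−pH) = 10^(−2.12) = 7.586e-03 M. For HA ⇌ H⁺ + A⁻, Ka = [H⁺][A⁻]/[HA] = [H⁺]² / ([HA]₀ − [H⁺]) = (7.586e-03)² / (0.108 − 7.586e-03) = 5.73e-04.

K_a = 5.73e-04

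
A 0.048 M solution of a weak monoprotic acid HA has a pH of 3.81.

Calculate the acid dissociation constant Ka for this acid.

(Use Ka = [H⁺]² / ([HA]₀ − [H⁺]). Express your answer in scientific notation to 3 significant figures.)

[H⁺] = 10^(−pH) = 10^(−3.81) = 1.549e-04 M. For HA ⇌ H⁺ + A⁻, Ka = [H⁺][A⁻]/[HA] = [H⁺]² / ([HA]₀ − [H⁺]) = (1.549e-04)² / (0.048 − 1.549e-04) = 5.01e-07.

K_a = 5.01e-07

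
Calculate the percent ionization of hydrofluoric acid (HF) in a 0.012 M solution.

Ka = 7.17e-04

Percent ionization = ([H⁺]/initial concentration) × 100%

Using Ka equilibrium: x² + Ka×x - Ka×C = 0. Solving: [H⁺] = 2.5966e-03. Percent = (2.5966e-03/0.012) × 100

Percent ionization = 21.6%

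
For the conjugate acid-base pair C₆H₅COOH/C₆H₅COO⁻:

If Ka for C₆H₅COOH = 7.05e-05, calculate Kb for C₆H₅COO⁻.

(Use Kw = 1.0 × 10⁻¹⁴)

For a conjugate pair Ka × Kb = Kw, so Kb = Kw/Ka = 1.0 × 10⁻¹⁴ / 7.05e-05 = 1.42e-10.

K_b = 1.42e-10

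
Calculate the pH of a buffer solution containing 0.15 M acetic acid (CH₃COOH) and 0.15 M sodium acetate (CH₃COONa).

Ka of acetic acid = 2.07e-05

pKa = -log(2.07e-05) = 4.68. pH = pKa + log([A⁻]/[HA]) = 4.68 + log(0.15/0.15)

pH = 4.68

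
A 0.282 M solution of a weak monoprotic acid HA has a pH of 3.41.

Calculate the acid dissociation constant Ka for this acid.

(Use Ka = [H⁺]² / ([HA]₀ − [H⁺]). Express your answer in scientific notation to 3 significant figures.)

[H⁺] = 10^(−pH) = 10^(−3.41) = 3.890e-04 M. For HA ⇌ H⁺ + A⁻, Ka = [H⁺][A⁻]/[HA] = [H⁺]² / ([HA]₀ − [H⁺]) = (3.890e-04)² / (0.282 − 3.890e-04) = 5.37e-07.

K_a = 5.37e-07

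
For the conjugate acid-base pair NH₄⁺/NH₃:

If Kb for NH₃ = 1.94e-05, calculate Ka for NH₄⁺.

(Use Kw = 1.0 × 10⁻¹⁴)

For a conjugate pair Ka × Kb = Kw, so Ka = Kw/Kb = 1.0 × 10⁻¹⁴ / 1.94e-05 = 5.15e-10.

K_a = 5.15e-10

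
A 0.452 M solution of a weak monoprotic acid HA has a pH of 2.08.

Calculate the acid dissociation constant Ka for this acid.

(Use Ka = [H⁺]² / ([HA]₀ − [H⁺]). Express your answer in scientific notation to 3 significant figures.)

[H⁺] = 10^(−pH) = 10^(−2.08) = 8.318e-03 M. For HA ⇌ H⁺ + A⁻, Ka = [H⁺][A⁻]/[HA] = [H⁺]² / ([HA]₀ − [H⁺]) = (8.318e-03)² / (0.452 − 8.318e-03) = 1.56e-04.

K_a = 1.56e-04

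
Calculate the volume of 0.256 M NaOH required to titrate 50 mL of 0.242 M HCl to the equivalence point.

At equivalence: moles acid = moles base. moles HCl = 0.242 × 50/1000 = 0.0121 mol. V_base = moles / 0.256 × 1000 = 47.3 mL.

V_{base} = 47.3 mL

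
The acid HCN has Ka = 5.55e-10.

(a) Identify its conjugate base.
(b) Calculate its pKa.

(a) The conjugate base is formed by removing one H⁺ from HCN, giving CN⁻. (b) pKa = -log(Ka) = -log(5.55e-10) = 9.26.

Conjugate base: CN⁻; pK_a = 9.26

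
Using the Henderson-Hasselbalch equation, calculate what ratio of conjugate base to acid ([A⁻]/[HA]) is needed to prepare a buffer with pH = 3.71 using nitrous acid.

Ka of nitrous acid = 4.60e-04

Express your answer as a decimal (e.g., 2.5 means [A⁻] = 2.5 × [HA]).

pKa = -log(4.60e-04) = 3.3372. pH = pKa + log([A⁻]/[HA]), so log([A⁻]/[HA]) = pH − pKa = 3.71 − 3.3372 = 0.3728. [A⁻]/[HA] = 10^(0.3728) = 2.36

[A⁻]/[HA] = 2.36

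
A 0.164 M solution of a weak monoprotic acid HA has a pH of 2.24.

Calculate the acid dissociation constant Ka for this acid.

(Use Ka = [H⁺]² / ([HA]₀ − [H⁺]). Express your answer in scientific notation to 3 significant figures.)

[H⁺] = 10^(−pH) = 10^(−2.24) = 5.754e-03 M. For HA ⇌ H⁺ + A⁻, Ka = [H⁺][A⁻]/[HA] = [H⁺]² / ([HA]₀ − [H⁺]) = (5.754e-03)² / (0.164 − 5.754e-03) = 2.09e-04.

K_a = 2.09e-04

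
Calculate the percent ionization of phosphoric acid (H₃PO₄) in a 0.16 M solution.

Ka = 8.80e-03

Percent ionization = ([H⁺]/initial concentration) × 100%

Using Ka equilibrium: x² + Ka×x - Ka×C = 0. Solving: [H⁺] = 3.3380e-02. Percent = (3.3380e-02/0.16) × 100

Percent ionization = 20.9%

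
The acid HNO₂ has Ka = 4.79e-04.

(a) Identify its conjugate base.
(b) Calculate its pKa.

(a) The conjugate base is formed by removing one H⁺ from HNO₂, giving NO₂⁻. (b) pKa = -log(Ka) = -log(4.79e-04) = 3.32.

Conjugate base: NO₂⁻; pK_a = 3.32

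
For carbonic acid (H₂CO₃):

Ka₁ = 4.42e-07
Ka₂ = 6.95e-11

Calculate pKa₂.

pKa₂ = -log(Ka₂) = -log(6.95e-11) = 10.16.

pK_{a2} = 10.16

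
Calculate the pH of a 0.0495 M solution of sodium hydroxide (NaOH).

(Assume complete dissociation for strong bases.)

[OH⁻] = 0.0495 M for strong base. pOH = -log[OH⁻] = 1.31, pH = 14 - pOH

pH = 12.69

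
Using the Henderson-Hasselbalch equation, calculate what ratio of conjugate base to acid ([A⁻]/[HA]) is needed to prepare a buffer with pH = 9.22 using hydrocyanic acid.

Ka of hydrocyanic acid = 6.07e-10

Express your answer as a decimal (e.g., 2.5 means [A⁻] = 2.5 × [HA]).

pKa = -log(6.07e-10) = 9.2168. pH = pKa + log([A⁻]/[HA]), so log([A⁻]/[HA]) = pH − pKa = 9.22 − 9.2168 = 0.0032. [A⁻]/[HA] = 10^(0.0032) = 1.01

[A⁻]/[HA] = 1.01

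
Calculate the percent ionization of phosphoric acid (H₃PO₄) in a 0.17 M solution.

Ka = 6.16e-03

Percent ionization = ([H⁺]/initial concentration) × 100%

Using Ka equilibrium: x² + Ka×x - Ka×C = 0. Solving: [H⁺] = 2.9427e-02. Percent = (2.9427e-02/0.17) × 100

Percent ionization = 17.3%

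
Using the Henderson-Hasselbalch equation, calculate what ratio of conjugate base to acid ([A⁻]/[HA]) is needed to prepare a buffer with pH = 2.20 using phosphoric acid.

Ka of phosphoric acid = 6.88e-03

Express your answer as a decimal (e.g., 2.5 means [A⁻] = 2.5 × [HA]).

pKa = -log(6.88e-03) = 2.1624. pH = pKa + log([A⁻]/[HA]), so log([A⁻]/[HA]) = pH − pKa = 2.20 − 2.1624 = 0.0376. [A⁻]/[HA] = 10^(0.0376) = 1.09

[A⁻]/[HA] = 1.09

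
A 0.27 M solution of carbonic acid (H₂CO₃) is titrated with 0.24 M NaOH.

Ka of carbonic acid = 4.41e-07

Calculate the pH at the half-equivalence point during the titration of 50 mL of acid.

At half-equivalence [HA] = [A⁻], so Henderson-Hasselbalch gives pH = pKa = -log(4.41e-07) = 6.36.

pH = pKa = 6.36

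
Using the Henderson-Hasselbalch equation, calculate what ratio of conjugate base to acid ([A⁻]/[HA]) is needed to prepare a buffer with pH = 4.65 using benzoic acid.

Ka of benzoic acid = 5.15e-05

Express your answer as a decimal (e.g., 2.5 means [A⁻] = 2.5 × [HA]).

pKa = -log(5.15e-05) = 4.2882. pH = pKa + log([A⁻]/[HA]), so log([A⁻]/[HA]) = pH − pKa = 4.65 − 4.2882 = 0.3618. [A⁻]/[HA] = 10^(0.3618) = 2.30

[A⁻]/[HA] = 2.30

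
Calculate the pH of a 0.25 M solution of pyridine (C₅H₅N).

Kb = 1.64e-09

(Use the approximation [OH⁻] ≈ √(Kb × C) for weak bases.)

[OH⁻] = √(Kb × C) = √(1.64e-09 × 0.25) = 2.0248e-05. pOH = 4.69, pH = 14 - pOH

pH = 9.31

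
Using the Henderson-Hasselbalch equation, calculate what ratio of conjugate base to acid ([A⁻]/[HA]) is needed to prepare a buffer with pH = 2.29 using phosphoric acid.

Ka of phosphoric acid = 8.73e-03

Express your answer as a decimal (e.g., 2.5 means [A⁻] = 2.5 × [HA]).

pKa = -log(8.73e-03) = 2.0590. pH = pKa + log([A⁻]/[HA]), so log([A⁻]/[HA]) = pH − pKa = 2.29 − 2.0590 = 0.2310. [A⁻]/[HA] = 10^(0.2310) = 1.70

[A⁻]/[HA] = 1.70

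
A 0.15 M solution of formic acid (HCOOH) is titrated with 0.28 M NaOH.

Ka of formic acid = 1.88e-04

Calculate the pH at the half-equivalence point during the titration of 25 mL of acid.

At half-equivalence [HA] = [A⁻], so Henderson-Hasselbalch gives pH = pKa = -log(1.88e-04) = 3.73.

pH = pKa = 3.73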